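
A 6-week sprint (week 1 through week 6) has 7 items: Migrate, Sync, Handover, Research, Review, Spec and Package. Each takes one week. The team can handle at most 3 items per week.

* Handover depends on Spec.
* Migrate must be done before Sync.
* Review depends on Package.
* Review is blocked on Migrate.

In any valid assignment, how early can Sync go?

Precedence pushes Sync to at least week 2.
Sync at week 2 is achievable: Migrate=week 1; Spec=week 1; Review=week 2; Package=week 1; Sync=week 2; Research=week 3; Handover=week 2.

week 2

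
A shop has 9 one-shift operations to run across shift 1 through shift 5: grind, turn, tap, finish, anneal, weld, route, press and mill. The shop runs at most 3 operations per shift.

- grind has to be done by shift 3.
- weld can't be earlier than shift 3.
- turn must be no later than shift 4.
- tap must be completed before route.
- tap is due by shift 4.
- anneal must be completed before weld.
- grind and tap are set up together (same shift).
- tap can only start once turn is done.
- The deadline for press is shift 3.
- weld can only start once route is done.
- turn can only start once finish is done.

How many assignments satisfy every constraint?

Splitting on anneal: it can be shift 1 (13), shift 2 (13), shift 3 (8), shift 4 (14). Listing each branch's schedules as (grind, turn, tap, finish, weld, route, press, mill) by shift number:
anneal=shift 1: (3,2,3,1,5,4,1,2) (3,2,3,1,5,4,1,3) (3,2,3,1,5,4,1,4) (3,2,3,1,5,4,1,5) (3,2,3,1,5,4,2,1) (3,2,3,1,5,4,2,2) (3,2,3,1,5,4,2,3) (3,2,3,1,5,4,2,4) (3,2,3,1,5,4,2,5) (3,2,3,1,5,4,3,1) (3,2,3,1,5,4,3,2) (3,2,3,1,5,4,3,4) (3,2,3,1,5,4,3,5) — 13.
anneal=shift 2: (3,2,3,1,5,4,1,1) (3,2,3,1,5,4,1,2) (3,2,3,1,5,4,1,3) (3,2,3,1,5,4,1,4) (3,2,3,1,5,4,1,5) (3,2,3,1,5,4,2,1) (3,2,3,1,5,4,2,3) (3,2,3,1,5,4,2,4) (3,2,3,1,5,4,2,5) (3,2,3,1,5,4,3,1) (3,2,3,1,5,4,3,2) (3,2,3,1,5,4,3,4) (3,2,3,1,5,4,3,5) — 13.
anneal=shift 3: (3,2,3,1,5,4,1,1) (3,2,3,1,5,4,1,2) (3,2,3,1,5,4,1,4) (3,2,3,1,5,4,1,5) (3,2,3,1,5,4,2,1) (3,2,3,1,5,4,2,2) (3,2,3,1,5,4,2,4) (3,2,3,1,5,4,2,5) — 8.
anneal=shift 4: (3,2,3,1,5,4,1,1) (3,2,3,1,5,4,1,2) (3,2,3,1,5,4,1,3) (3,2,3,1,5,4,1,4) (3,2,3,1,5,4,1,5) (3,2,3,1,5,4,2,1) (3,2,3,1,5,4,2,2) (3,2,3,1,5,4,2,3) (3,2,3,1,5,4,2,4) (3,2,3,1,5,4,2,5) (3,2,3,1,5,4,3,1) (3,2,3,1,5,4,3,2) (3,2,3,1,5,4,3,4) (3,2,3,1,5,4,3,5) — 14.
Summing: 13 + 13 + 8 + 14 = 48.

48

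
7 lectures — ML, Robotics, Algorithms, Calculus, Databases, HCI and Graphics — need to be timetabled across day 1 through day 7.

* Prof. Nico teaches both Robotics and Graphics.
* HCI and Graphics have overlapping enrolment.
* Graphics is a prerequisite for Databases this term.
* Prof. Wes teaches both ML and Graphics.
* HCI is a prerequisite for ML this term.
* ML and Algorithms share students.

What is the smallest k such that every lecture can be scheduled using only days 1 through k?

The precedence chain requires at least 2 distinct days.
Could 2 days be enough, i.e. nothing placed later than day 2? No: ML must come after HCI (at day 1 or later) → {day 2}; HCI must come before ML (at day 2 or earlier) → {day 1}; Databases must come after Graphics (at day 1 or later) → {day 2}; Graphics must come before Databases (at day 2 or earlier) → {day 1}; Graphics can't share with HCI (day 1) → nothing is left.
So 2 days is not enough.
3 works (last occupied day: day 3): for example ML=day 3, Databases=day 2, Algorithms=day 1, Calculus=day 1, Graphics=day 1, HCI=day 2, Robotics=day 2.

3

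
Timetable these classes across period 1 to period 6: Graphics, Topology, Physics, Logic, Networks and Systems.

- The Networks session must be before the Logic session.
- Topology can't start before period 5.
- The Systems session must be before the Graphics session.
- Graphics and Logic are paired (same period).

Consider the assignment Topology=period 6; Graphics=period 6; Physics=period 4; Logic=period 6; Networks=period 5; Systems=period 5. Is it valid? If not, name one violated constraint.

The Systems session must be before the Graphics session — holds.
Graphics and Logic are paired (same period) — holds.
The Networks session must be before the Logic session — holds.
Topology can't start before period 5 — holds.

Yes, all constraints hold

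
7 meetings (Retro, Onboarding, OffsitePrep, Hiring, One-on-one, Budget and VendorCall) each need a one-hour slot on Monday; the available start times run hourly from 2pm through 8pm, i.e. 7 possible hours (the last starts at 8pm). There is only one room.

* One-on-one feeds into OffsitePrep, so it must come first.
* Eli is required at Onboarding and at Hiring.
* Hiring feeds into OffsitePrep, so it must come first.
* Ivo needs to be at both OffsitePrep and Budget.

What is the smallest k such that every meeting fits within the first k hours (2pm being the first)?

The precedence chain requires at least 2 distinct hours.
With at most 1 per hour and 7 meetings, at least 7 hours are needed.
7 works (last occupied hour: 8pm): for example Retro=5pm; Hiring=2pm; OffsitePrep=4pm; Budget=7pm; VendorCall=8pm; Onboarding=6pm; One-on-one=3pm.

7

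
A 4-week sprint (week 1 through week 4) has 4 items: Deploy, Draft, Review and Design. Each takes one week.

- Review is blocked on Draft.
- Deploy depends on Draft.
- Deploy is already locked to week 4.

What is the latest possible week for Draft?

week 3

Downstream work caps Draft at week 3.
Draft at week 3 is achievable: Review in week 4, Deploy in week 4, Draft in week 3, Design in week 1.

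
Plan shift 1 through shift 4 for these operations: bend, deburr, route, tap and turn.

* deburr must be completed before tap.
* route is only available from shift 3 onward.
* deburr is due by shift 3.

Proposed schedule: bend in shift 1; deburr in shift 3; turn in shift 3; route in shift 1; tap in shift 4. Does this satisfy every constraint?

No. route is only available from shift 3 onward is not satisfied.

route is only available from shift 3 onward — violated.
deburr is due by shift 3 — holds.
deburr must be completed before tap — holds.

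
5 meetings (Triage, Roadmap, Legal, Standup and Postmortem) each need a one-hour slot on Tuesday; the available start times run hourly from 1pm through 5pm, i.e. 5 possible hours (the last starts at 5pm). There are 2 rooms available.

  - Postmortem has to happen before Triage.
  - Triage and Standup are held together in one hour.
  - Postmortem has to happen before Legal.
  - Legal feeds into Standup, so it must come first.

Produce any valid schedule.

Standup=3pm, Roadmap=1pm, Triage=3pm, Legal=2pm, Postmortem=1pm

Checking: Postmortem(1pm) before Legal(2pm); Legal(2pm) before Standup(3pm); Postmortem(1pm) before Triage(3pm); Triage = Standup = 3pm; max 2 per hour (cap 2).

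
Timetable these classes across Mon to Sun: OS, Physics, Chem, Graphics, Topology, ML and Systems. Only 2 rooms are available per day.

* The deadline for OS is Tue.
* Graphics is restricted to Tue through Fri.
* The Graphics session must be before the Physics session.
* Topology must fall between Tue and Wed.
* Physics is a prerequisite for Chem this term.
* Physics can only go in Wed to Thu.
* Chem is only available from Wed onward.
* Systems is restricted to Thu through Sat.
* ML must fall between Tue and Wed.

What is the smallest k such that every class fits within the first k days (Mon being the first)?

4 days

The precedence chain requires at least 3 distinct days.
With at most 2 per day and 7 classes, at least 4 days are needed.
Systems can't be placed before Thu — that is day 4 counting from Mon — so the schedule must run through at least 4 days.
4 works (last occupied day: Thu): for example Graphics -> Tue; Topology -> Tue; OS -> Mon; Physics -> Wed; ML -> Wed; Systems -> Thu; Chem -> Thu.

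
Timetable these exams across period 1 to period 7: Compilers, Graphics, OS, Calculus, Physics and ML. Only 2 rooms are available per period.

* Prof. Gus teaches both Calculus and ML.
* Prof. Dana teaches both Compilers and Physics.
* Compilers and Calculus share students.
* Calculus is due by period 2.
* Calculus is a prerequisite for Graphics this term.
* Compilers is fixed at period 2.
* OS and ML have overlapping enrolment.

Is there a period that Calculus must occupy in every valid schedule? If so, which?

Calculus's window is period 1–period 2.
Compilers is fixed at period 2, and Calculus can't share a period with Compilers.
So Calculus must be period 1.

period 1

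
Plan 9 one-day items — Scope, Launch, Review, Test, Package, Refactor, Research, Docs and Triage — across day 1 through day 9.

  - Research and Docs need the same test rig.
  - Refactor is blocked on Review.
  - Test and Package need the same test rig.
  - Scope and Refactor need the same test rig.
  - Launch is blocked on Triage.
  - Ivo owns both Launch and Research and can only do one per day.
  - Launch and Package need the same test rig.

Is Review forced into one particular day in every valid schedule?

No

Review can be day 1 (e.g. Refactor in day 2, Review in day 1, Docs in day 2, Research in day 1, Triage in day 1, Package in day 3, Launch in day 2, Test in day 1, Scope in day 1) or day 2 (e.g. Triage -> day 1, Test -> day 1, Scope -> day 1, Package -> day 3, Research -> day 1, Refactor -> day 3, Launch -> day 2, Review -> day 2, Docs -> day 2).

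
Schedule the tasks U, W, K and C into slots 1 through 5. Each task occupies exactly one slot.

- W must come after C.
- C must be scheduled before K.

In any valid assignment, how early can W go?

2

Precedence pushes W to at least 2.
W at 2 is achievable: W=2, U=1, C=1, K=2.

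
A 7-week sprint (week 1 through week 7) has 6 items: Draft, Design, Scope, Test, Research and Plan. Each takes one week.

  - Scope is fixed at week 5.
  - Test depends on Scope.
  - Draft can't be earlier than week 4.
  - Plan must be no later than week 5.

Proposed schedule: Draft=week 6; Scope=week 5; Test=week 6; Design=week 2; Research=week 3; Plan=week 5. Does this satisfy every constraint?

Plan must be no later than week 5 — holds.
Draft can't be earlier than week 4 — holds.
Scope is fixed at week 5 — holds.
Test depends on Scope — holds.

Yes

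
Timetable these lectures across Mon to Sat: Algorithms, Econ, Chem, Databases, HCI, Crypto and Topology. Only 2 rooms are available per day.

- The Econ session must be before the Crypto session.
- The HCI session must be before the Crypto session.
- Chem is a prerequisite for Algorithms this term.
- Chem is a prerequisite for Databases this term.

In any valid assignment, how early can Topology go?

Mon

Topology at Mon is achievable: Crypto in Wed, Topology in Mon, Econ in Tue, Algorithms in Wed, HCI in Tue, Chem in Mon, Databases in Thu.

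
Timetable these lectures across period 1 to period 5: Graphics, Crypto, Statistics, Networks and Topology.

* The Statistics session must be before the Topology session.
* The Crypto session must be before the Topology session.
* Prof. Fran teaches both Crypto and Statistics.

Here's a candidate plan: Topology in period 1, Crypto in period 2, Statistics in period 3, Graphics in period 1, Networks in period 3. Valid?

Invalid. The Statistics session must be before the Topology session.

The Statistics session must be before the Topology session — violated.
The Crypto session must be before the Topology session — violated.
Prof. Fran teaches both Crypto and Statistics — holds.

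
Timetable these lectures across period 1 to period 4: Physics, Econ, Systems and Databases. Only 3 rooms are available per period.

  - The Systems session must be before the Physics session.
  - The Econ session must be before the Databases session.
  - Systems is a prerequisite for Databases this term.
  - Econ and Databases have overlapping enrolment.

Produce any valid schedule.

Econ=period 1, Databases=period 2, Systems=period 1, Physics=period 2

Checking: Systems(period 1) before Physics(period 2); Systems(period 1) before Databases(period 2); Econ(period 1) before Databases(period 2); Econ(period 1) != Databases(period 2); max 2 per period (cap 3).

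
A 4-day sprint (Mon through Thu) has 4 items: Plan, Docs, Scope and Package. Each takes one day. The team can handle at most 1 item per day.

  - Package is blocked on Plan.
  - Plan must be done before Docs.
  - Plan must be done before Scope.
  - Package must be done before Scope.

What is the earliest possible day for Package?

Tue

Precedence pushes Package to at least Tue; downstream work caps Package at Wed.
Package at Tue is achievable: Plan=Mon, Package=Tue, Docs=Thu, Scope=Wed.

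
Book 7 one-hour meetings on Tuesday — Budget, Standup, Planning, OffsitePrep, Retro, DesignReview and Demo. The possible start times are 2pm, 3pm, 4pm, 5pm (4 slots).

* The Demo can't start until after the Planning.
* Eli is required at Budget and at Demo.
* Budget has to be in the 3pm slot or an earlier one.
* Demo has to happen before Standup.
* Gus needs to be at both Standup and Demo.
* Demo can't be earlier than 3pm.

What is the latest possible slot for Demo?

4pm

Demo is available from 3pm; downstream work caps Demo at 4pm.
Demo at 4pm is achievable: Demo -> 4pm, Planning -> 2pm, Standup -> 5pm, Retro -> 2pm, DesignReview -> 2pm, OffsitePrep -> 2pm, Budget -> 2pm.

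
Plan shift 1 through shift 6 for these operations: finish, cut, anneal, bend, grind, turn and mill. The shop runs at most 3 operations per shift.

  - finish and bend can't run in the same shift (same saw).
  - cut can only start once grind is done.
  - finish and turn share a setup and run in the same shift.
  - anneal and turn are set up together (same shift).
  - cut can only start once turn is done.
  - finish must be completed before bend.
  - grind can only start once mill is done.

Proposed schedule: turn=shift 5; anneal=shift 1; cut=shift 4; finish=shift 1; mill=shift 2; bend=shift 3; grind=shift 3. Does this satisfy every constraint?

Invalid. anneal and turn are set up together (same shift).

cut can only start once turn is done — violated.
anneal and turn are set up together (same shift) — violated.
grind can only start once mill is done — holds.
finish and turn share a setup and run in the same shift — violated.
finish and bend can't run in the same shift (same saw) — holds.
cut can only start once grind is done — holds.
The shop runs at most 3 operations per shift — holds.
finish must be completed before bend — holds.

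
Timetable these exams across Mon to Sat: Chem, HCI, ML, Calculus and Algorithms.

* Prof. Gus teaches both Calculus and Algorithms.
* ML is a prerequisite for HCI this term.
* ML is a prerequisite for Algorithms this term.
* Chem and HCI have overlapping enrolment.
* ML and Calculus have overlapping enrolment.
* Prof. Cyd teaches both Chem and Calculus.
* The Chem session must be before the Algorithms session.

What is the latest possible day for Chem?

Fri

Downstream work caps Chem at Fri.
Chem at Fri is achievable: Algorithms in Sat, Calculus in Tue, ML in Mon, HCI in Tue, Chem in Fri.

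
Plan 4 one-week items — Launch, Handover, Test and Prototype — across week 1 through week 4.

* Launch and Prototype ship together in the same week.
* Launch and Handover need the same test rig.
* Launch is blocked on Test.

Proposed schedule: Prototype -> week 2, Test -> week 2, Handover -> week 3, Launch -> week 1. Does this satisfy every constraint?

No. Launch is blocked on Test is not satisfied.

Launch and Handover need the same test rig — holds.
Launch and Prototype ship together in the same week — violated.
Launch is blocked on Test — violated.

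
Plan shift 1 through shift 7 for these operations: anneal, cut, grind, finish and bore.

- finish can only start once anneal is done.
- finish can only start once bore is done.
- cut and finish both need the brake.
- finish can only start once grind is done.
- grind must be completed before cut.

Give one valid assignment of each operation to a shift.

anneal=shift 1, grind=shift 1, cut=shift 3, finish=shift 2, bore=shift 1

Checking: grind(shift 1) before cut(shift 3); bore(shift 1) before finish(shift 2); anneal(shift 1) before finish(shift 2); grind(shift 1) before finish(shift 2); cut(shift 3) != finish(shift 2).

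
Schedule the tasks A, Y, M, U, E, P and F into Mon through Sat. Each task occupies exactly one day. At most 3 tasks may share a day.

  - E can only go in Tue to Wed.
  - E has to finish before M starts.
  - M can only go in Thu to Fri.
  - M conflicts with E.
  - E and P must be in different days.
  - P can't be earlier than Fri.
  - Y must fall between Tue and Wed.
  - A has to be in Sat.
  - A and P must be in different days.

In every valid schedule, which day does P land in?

P's window is Fri–Sat.
A is fixed at Sat, and P can't share a day with A.
So P must be Fri.

Fri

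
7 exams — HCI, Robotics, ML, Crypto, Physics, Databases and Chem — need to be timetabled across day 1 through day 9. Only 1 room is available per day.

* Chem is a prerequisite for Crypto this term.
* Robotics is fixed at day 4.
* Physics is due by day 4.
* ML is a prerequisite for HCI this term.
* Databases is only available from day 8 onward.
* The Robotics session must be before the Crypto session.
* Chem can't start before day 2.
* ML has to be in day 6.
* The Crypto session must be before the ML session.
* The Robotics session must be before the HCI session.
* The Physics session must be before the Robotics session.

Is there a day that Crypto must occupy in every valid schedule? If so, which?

day 5

Robotics is fixed at day 4 and must come before Crypto, so Crypto is at least day 5.
ML is fixed at day 6 and must come after Crypto, so Crypto is at most day 5.
So Crypto must be day 5.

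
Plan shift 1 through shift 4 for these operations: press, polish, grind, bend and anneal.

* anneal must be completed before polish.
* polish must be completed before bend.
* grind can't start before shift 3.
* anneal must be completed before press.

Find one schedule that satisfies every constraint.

grind -> shift 3, anneal -> shift 1, polish -> shift 2, press -> shift 2, bend -> shift 3

Checking: polish(shift 2) before bend(shift 3); anneal(shift 1) before press(shift 2); anneal(shift 1) before polish(shift 2); grind=shift 3 in [shift 3,shift 4].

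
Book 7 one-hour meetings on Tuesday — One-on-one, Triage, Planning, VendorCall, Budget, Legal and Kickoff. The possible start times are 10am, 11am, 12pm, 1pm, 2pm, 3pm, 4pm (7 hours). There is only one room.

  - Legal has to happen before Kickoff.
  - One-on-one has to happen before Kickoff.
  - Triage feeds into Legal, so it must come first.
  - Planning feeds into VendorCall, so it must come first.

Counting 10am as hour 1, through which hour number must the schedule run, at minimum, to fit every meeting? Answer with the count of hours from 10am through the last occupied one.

7 hours

The precedence chain requires at least 3 distinct hours.
With at most 1 per hour and 7 meetings, at least 7 hours are needed.
7 works (last occupied hour: 4pm): for example Kickoff in 1pm, Planning in 2pm, VendorCall in 3pm, Legal in 11am, Budget in 4pm, Triage in 10am, One-on-one in 12pm.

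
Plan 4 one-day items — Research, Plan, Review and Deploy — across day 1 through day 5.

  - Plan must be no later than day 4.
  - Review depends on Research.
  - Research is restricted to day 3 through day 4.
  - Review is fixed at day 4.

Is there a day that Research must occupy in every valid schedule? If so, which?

Research is available from day 3; Research's own window allows nothing later than day 4; downstream work caps Research at day 3.
So Research is pinned to day 3.

day 3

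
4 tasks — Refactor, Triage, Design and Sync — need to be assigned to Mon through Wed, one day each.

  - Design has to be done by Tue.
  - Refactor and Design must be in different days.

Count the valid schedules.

Splitting on Refactor: it can be Mon (9), Tue (9), Wed (18). Listing each branch's schedules as (Triage, Design, Sync):
Refactor=Mon: (Mon,Tue,Mon) (Mon,Tue,Tue) (Mon,Tue,Wed) (Tue,Tue,Mon) (Tue,Tue,Tue) (Tue,Tue,Wed) (Wed,Tue,Mon) (Wed,Tue,Tue) (Wed,Tue,Wed) — 9.
Refactor=Tue: (Mon,Mon,Mon) (Mon,Mon,Tue) (Mon,Mon,Wed) (Tue,Mon,Mon) (Tue,Mon,Tue) (Tue,Mon,Wed) (Wed,Mon,Mon) (Wed,Mon,Tue) (Wed,Mon,Wed) — 9.
Refactor=Wed: (Mon,Mon,Mon) (Mon,Mon,Tue) (Mon,Mon,Wed) (Mon,Tue,Mon) (Mon,Tue,Tue) (Mon,Tue,Wed) (Tue,Mon,Mon) (Tue,Mon,Tue) (Tue,Mon,Wed) (Tue,Tue,Mon) (Tue,Tue,Tue) (Tue,Tue,Wed) (Wed,Mon,Mon) (Wed,Mon,Tue) (Wed,Mon,Wed) (Wed,Tue,Mon) (Wed,Tue,Tue) (Wed,Tue,Wed) — 18.
Summing: 9 + 9 + 18 = 36.

36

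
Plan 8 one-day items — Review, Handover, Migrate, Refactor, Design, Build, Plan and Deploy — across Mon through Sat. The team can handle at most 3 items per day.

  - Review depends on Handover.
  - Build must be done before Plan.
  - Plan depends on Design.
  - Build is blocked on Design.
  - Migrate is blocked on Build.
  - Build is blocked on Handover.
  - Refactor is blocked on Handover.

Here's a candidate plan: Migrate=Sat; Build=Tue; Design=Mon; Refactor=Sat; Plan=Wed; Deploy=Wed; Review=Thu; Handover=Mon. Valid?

Valid

Review depends on Handover — holds.
Build is blocked on Design — holds.
Build is blocked on Handover — holds.
Migrate is blocked on Build — holds.
The team can handle at most 3 items per day — holds.
Plan depends on Design — holds.
Refactor is blocked on Handover — holds.
Build must be done before Plan — holds.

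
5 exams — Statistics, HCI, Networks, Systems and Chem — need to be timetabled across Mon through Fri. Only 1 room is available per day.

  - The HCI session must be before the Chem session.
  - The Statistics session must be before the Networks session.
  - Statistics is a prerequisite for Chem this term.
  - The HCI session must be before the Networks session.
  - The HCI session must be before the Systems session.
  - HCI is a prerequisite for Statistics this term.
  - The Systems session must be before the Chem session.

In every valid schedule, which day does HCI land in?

Downstream work caps HCI at Wed.
So HCI is pinned to Mon.

Mon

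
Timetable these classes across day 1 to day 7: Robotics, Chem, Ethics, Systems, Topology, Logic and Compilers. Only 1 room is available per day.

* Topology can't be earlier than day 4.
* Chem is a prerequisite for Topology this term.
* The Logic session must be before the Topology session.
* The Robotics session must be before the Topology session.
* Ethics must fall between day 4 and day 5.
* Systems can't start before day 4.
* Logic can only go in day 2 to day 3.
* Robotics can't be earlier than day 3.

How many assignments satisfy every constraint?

42

Splitting on Robotics: it can be day 3 (18), day 4 (8), day 5 (8), day 6 (8). Listing each branch's schedules as (Chem, Ethics, Systems, Topology, Logic, Compilers) by day number:
Robotics=day 3: (1,4,5,6,2,7) (1,4,5,7,2,6) (1,4,6,5,2,7) (1,4,6,7,2,5) (1,4,7,5,2,6) (1,4,7,6,2,5) (1,5,4,6,2,7) (1,5,4,7,2,6) (1,5,6,4,2,7) (1,5,6,7,2,4) (1,5,7,4,2,6) (1,5,7,6,2,4) (4,5,6,7,2,1) (4,5,7,6,2,1) (5,4,6,7,2,1) (5,4,7,6,2,1) (6,4,5,7,2,1) (6,5,4,7,2,1) — 18.
Robotics=day 4: (1,5,6,7,2,3) (1,5,6,7,3,2) (1,5,7,6,2,3) (1,5,7,6,3,2) (2,5,6,7,3,1) (2,5,7,6,3,1) (3,5,6,7,2,1) (3,5,7,6,2,1) — 8.
Robotics=day 5: (1,4,6,7,2,3) (1,4,6,7,3,2) (1,4,7,6,2,3) (1,4,7,6,3,2) (2,4,6,7,3,1) (2,4,7,6,3,1) (3,4,6,7,2,1) (3,4,7,6,2,1) — 8.
Robotics=day 6: (1,4,5,7,2,3) (1,4,5,7,3,2) (1,5,4,7,2,3) (1,5,4,7,3,2) (2,4,5,7,3,1) (2,5,4,7,3,1) (3,4,5,7,2,1) (3,5,4,7,2,1) — 8.
Summing: 18 + 8 + 8 + 8 = 42.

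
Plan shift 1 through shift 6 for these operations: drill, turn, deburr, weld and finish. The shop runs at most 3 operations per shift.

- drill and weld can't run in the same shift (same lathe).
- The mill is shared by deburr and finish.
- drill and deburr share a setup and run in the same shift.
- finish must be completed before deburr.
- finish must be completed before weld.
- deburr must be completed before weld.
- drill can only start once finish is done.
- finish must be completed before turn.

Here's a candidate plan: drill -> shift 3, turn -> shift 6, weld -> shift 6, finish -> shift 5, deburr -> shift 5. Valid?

finish must be completed before deburr — violated.
drill and weld can't run in the same shift (same lathe) — holds.
drill can only start once finish is done — violated.
deburr must be completed before weld — holds.
finish must be completed before turn — holds.
drill and deburr share a setup and run in the same shift — violated.
The mill is shared by deburr and finish — violated.
The shop runs at most 3 operations per shift — holds.
finish must be completed before weld — holds.

No — it violates: drill can only start once finish is done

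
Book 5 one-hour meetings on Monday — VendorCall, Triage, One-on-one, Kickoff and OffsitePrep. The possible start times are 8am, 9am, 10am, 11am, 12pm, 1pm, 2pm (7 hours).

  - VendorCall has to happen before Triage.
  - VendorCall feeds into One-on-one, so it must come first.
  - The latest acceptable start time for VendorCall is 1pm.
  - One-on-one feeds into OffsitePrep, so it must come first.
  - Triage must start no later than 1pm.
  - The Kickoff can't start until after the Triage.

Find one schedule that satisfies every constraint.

Triage in 9am, One-on-one in 9am, VendorCall in 8am, OffsitePrep in 10am, Kickoff in 10am

Checking: VendorCall(8am) before Triage(9am); Triage(9am) before Kickoff(10am); VendorCall(8am) before One-on-one(9am); One-on-one(9am) before OffsitePrep(10am); VendorCall=8am in [8am,1pm]; Triage=9am in [8am,1pm].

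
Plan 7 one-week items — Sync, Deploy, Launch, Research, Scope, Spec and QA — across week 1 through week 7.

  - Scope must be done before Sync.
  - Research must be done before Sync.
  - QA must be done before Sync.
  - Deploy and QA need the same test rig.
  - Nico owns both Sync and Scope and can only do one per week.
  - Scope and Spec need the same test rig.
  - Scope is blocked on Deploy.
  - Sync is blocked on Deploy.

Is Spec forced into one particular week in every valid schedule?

No

Spec can be week 1 (e.g. QA in week 2; Research in week 1; Sync in week 3; Spec in week 1; Launch in week 1; Scope in week 2; Deploy in week 1) or week 2 (e.g. Spec -> week 2; Scope -> week 3; Launch -> week 1; Research -> week 1; Deploy -> week 1; QA -> week 2; Sync -> week 4).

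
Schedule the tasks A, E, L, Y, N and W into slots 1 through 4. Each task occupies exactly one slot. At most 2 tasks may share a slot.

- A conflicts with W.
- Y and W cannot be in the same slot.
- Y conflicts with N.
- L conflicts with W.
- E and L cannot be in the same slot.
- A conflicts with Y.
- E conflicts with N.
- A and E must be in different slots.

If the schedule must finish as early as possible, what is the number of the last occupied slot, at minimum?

slot 3

With at most 2 per slot and 6 tasks, at least 3 slots are needed.
3 works (last occupied slot: 3): for example A -> 1; E -> 2; L -> 1; Y -> 2; N -> 3; W -> 3.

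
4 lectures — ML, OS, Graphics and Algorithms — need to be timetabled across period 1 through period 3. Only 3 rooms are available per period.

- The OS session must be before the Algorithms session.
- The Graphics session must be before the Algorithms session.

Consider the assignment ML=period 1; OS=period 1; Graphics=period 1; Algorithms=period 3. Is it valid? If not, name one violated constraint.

The OS session must be before the Algorithms session — holds.
Only 3 rooms are available per period — holds.
The Graphics session must be before the Algorithms session — holds.

Valid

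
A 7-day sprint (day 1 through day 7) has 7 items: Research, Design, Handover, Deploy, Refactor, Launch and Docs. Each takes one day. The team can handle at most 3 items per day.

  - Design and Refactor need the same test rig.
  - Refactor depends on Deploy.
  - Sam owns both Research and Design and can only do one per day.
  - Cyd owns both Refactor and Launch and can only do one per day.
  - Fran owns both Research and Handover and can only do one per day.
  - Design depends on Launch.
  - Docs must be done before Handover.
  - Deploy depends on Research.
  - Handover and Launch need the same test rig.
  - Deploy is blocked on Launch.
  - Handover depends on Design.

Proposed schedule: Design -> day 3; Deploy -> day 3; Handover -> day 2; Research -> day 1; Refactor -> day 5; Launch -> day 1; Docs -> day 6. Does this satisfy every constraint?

No — it violates: Docs must be done before Handover

Design and Refactor need the same test rig — holds.
Design depends on Launch — holds.
Refactor depends on Deploy — holds.
Handover depends on Design — violated.
Deploy is blocked on Launch — holds.
The team can handle at most 3 items per day — holds.
Handover and Launch need the same test rig — holds.
Sam owns both Research and Design and can only do one per day — holds.
Deploy depends on Research — holds.
Cyd owns both Refactor and Launch and can only do one per day — holds.
Docs must be done before Handover — violated.
Fran owns both Research and Handover and can only do one per day — holds.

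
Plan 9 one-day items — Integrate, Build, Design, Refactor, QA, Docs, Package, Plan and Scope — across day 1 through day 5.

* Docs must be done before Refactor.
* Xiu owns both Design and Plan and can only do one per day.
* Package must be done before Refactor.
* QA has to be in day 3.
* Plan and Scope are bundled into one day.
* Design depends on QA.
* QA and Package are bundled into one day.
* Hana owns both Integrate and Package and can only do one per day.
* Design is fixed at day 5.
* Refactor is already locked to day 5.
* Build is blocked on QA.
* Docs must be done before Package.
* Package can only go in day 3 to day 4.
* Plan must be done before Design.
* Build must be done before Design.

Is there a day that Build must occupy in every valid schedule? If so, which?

QA is fixed at day 3 and must come before Build, so Build is at least day 4.
Design is fixed at day 5 and must come after Build, so Build is at most day 4.
So Build must be day 4.

day 4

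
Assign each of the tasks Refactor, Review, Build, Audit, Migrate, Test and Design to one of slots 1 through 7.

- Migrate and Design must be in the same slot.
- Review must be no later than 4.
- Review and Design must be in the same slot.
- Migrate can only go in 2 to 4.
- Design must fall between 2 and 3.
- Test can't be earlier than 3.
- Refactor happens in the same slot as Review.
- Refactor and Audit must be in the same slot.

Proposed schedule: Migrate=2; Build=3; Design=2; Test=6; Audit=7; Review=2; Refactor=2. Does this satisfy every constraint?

Invalid. Refactor and Audit must be in the same slot.

Migrate can only go in 2 to 4 — holds.
Refactor and Audit must be in the same slot — violated.
Review must be no later than 4 — holds.
Design must fall between 2 and 3 — holds.
Migrate and Design must be in the same slot — holds.
Test can't be earlier than 3 — holds.
Refactor happens in the same slot as Review — holds.
Review and Design must be in the same slot — holds.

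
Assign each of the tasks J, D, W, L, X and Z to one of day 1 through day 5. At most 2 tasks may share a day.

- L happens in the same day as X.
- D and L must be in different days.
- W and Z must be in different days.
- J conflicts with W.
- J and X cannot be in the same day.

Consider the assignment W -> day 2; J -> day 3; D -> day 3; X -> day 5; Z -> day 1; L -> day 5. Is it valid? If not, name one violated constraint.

J and X cannot be in the same day — holds.
J conflicts with W — holds.
D and L must be in different days — holds.
W and Z must be in different days — holds.
At most 2 tasks may share a day — holds.
L happens in the same day as X — holds.

Yes, all constraints hold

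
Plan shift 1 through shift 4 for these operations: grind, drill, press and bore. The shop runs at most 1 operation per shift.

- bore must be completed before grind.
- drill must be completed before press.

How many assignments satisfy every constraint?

6

Splitting on grind: it can be shift 2 (1), shift 3 (2), shift 4 (3). Listing each branch's schedules as (drill, press, bore) by shift number:
grind=shift 2: (3,4,1) — 1.
grind=shift 3: (1,4,2) (2,4,1) — 2.
grind=shift 4: (1,2,3) (1,3,2) (2,3,1) — 3.
Summing: 1 + 2 + 3 = 6.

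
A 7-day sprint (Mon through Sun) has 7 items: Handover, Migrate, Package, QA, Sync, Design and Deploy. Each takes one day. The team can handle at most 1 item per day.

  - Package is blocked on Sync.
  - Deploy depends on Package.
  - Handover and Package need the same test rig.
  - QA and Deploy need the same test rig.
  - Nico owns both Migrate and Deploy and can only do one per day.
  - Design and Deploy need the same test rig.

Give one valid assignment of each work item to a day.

Sync=Mon, Migrate=Fri, QA=Sat, Package=Tue, Design=Sun, Deploy=Wed, Handover=Thu

Checking: Package(Tue) before Deploy(Wed); Sync(Mon) before Package(Tue); Handover(Thu) != Package(Tue); Migrate(Fri) != Deploy(Wed); QA(Sat) != Deploy(Wed); Design(Sun) != Deploy(Wed); max 1 per day (cap 1).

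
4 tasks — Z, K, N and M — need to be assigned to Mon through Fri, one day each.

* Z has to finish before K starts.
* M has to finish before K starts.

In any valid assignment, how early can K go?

Tue

Precedence pushes K to at least Tue.
K at Tue is achievable: K in Tue, Z in Mon, N in Mon, M in Mon.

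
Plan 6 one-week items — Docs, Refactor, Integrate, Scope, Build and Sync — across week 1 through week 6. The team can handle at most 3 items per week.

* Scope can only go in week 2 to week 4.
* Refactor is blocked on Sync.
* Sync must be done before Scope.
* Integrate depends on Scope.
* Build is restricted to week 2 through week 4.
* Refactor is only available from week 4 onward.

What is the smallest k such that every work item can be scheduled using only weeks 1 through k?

The precedence chain requires at least 3 distinct weeks.
With at most 3 per week and 6 work items, at least 2 weeks are needed.
Refactor can't be placed before week 4, so the schedule must run through at least week 4.
4 works (last occupied week: week 4): for example Refactor -> week 4; Docs -> week 1; Scope -> week 2; Build -> week 2; Sync -> week 1; Integrate -> week 3.

4 weeks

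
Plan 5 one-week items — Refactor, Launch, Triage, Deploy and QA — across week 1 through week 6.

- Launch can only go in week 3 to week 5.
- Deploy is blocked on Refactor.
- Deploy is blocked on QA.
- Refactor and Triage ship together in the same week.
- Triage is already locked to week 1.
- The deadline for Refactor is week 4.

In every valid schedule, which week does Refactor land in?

Refactor's own window allows nothing later than week 4; Refactor must be in the same week as Triage, which can't be after week 1, so Refactor is at most week 1.
So Refactor is pinned to week 1.

week 1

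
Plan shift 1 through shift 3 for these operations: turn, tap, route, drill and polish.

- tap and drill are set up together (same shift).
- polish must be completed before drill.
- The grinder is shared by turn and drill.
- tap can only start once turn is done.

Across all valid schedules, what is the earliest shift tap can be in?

shift 2

Precedence pushes tap to at least shift 2.
tap at shift 2 is achievable: drill in shift 2; route in shift 1; polish in shift 1; turn in shift 1; tap in shift 2.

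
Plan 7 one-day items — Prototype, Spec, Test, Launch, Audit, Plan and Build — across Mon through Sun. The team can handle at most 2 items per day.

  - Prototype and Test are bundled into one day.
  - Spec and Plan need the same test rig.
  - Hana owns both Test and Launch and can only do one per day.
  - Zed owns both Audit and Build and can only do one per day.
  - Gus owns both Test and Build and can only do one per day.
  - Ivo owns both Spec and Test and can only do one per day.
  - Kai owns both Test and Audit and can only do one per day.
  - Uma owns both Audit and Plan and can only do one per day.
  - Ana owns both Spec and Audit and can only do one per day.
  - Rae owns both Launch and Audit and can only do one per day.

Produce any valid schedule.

Plan -> Thu; Audit -> Wed; Spec -> Tue; Build -> Thu; Test -> Mon; Prototype -> Mon; Launch -> Tue

Checking: Audit(Wed) != Plan(Thu); Launch(Tue) != Audit(Wed); Spec(Tue) != Test(Mon); Spec(Tue) != Audit(Wed); Test(Mon) != Audit(Wed); Spec(Tue) != Plan(Thu); Audit(Wed) != Build(Thu); Test(Mon) != Launch(Tue); Test(Mon) != Build(Thu); Prototype = Test = Mon; max 2 per day (cap 2).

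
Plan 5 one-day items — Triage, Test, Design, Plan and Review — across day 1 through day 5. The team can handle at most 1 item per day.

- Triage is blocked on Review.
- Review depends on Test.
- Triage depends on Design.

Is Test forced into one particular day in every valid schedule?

Test can be day 1 (e.g. Review in day 2; Triage in day 4; Design in day 3; Test in day 1; Plan in day 5) or day 2 (e.g. Plan=day 5; Triage=day 4; Design=day 1; Test=day 2; Review=day 3).

No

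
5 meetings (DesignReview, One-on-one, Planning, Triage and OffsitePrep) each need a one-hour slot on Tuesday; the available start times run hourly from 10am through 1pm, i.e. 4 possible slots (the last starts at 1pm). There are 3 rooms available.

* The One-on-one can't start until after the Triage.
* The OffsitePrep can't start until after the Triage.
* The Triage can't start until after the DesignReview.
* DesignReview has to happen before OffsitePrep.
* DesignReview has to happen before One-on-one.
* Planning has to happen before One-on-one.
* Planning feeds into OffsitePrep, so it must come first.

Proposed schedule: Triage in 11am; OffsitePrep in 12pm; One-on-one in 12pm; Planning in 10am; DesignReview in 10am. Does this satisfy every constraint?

Yes

The One-on-one can't start until after the Triage — holds.
There are 3 rooms available — holds.
Planning has to happen before One-on-one — holds.
The OffsitePrep can't start until after the Triage — holds.
Planning feeds into OffsitePrep, so it must come first — holds.
DesignReview has to happen before One-on-one — holds.
DesignReview has to happen before OffsitePrep — holds.
The Triage can't start until after the DesignReview — holds.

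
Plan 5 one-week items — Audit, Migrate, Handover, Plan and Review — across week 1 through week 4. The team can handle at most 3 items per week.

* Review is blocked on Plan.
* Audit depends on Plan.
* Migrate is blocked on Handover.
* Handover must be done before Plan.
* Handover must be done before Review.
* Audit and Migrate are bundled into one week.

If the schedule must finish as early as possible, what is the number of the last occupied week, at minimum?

week 3

The precedence chain requires at least 3 distinct weeks.
With at most 3 per week and 5 tasks, at least 2 weeks are needed.
3 works (last occupied week: week 3): for example Handover=week 1, Audit=week 3, Migrate=week 3, Plan=week 2, Review=week 3.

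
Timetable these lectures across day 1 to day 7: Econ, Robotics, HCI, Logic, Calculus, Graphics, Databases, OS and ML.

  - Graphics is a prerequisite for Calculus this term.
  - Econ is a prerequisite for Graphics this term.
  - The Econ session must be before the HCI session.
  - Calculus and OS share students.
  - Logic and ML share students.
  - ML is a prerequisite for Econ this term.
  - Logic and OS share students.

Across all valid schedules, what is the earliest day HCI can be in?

Precedence pushes HCI to at least day 3.
HCI at day 3 is achievable: ML in day 1; Calculus in day 4; Graphics in day 3; Robotics in day 1; Econ in day 2; Logic in day 2; HCI in day 3; Databases in day 1; OS in day 1.

day 3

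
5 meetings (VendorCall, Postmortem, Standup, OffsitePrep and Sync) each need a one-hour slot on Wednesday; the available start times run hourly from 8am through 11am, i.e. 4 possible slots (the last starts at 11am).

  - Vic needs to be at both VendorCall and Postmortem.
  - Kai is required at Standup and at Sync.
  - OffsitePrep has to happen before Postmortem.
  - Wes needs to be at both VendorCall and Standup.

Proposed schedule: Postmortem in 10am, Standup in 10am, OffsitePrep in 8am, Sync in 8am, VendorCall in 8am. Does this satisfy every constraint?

Yes

Wes needs to be at both VendorCall and Standup — holds.
OffsitePrep has to happen before Postmortem — holds.
Vic needs to be at both VendorCall and Postmortem — holds.
Kai is required at Standup and at Sync — holds.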